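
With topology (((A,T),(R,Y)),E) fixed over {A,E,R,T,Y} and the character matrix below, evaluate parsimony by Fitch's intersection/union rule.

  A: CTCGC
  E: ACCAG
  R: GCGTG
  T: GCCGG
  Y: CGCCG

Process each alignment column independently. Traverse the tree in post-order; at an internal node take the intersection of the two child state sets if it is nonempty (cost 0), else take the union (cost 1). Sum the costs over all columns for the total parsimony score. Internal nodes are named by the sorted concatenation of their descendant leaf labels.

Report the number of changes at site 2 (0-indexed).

1

AT@0: {C} ∪ {G} = {C,G} (union, +1)
RY@0: {G} ∪ {C} = {C,G} (union, +1)
ARTY@0: {C,G} ∩ {C,G} = {C,G} (intersection, +0)
AERTY@0: {C,G} ∪ {A} = {A,C,G} (union, +1)
AT@1: {T} ∪ {C} = {C,T} (union, +1)
RY@1: {C} ∪ {G} = {C,G} (union, +1)
ARTY@1: {C,T} ∩ {C,G} = {C} (intersection, +0)
AERTY@1: {C} ∩ {C} = {C} (intersection, +0)
AT@2: {C} ∩ {C} = {C} (intersection, +0)
RY@2: {G} ∪ {C} = {C,G} (union, +1)
ARTY@2: {C} ∩ {C,G} = {C} (intersection, +0)
AERTY@2: {C} ∩ {C} = {C} (intersection, +0)
AT@3: {G} ∩ {G} = {G} (intersection, +0)
RY@3: {T} ∪ {C} = {C,T} (union, +1)
ARTY@3: {G} ∪ {C,T} = {C,G,T} (union, +1)
AERTY@3: {C,G,T} ∪ {A} = {A,C,G,T} (union, +1)
AT@4: {C} ∪ {G} = {C,G} (union, +1)
RY@4: {G} ∩ {G} = {G} (intersection, +0)
ARTY@4: {C,G} ∩ {G} = {G} (intersection, +0)
AERTY@4: {G} ∩ {G} = {G} (intersection, +0)
per-site changes: [3, 2, 1, 3, 1]; total = 10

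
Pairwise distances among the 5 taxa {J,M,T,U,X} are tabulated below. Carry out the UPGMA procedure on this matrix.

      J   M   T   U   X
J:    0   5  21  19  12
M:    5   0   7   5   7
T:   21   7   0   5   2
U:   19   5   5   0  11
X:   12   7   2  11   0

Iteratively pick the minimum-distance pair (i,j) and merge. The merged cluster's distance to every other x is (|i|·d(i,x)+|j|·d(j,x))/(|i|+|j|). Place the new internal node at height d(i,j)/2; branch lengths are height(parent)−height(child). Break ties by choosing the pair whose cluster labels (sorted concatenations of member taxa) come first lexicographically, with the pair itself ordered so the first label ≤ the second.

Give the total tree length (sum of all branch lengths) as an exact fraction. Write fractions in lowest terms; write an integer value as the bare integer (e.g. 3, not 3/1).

58/3

iteration 1: select T,X (d=2); attach at lengths (1, 1); label the merged cluster TX
  updated: d(J,TX)=33/2, d(M,TX)=7, d(TX,U)=8
iteration 2: select J,M (d=5); attach at lengths (5/2, 5/2); label the merged cluster JM
  updated: d(JM,TX)=47/4, d(JM,U)=12
iteration 3: select TX,U (d=8); attach at lengths (3, 4); label the merged cluster TUX
  updated: d(JM,TUX)=71/6
iteration 4: select JM,TUX (d=71/6); attach at lengths (41/12, 23/12); label the merged cluster JMTUX
final tree: ((J:5/2,M:5/2):41/12,((T:1,X:1):3,U:4):23/12)
total length: 58/3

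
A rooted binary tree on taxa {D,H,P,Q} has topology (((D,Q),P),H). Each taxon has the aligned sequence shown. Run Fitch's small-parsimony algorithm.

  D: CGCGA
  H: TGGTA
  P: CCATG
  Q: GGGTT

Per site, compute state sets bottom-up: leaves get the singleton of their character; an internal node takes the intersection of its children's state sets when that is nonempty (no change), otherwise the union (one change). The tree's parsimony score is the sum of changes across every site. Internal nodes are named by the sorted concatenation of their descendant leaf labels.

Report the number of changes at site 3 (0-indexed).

1

site 0, node DQ: D={C} ∪ Q={G} → {C,G} (+1)
site 0, node DPQ: DQ={C,G} ∩ P={C} → {C} (+0)
site 0, node DHPQ: DPQ={C} ∪ H={T} → {C,T} (+1)
site 1, node DQ: D={G} ∩ Q={G} → {G} (+0)
site 1, node DPQ: DQ={G} ∪ P={C} → {C,G} (+1)
site 1, node DHPQ: DPQ={C,G} ∩ H={G} → {G} (+0)
site 2, node DQ: D={C} ∪ Q={G} → {C,G} (+1)
site 2, node DPQ: DQ={C,G} ∪ P={A} → {A,C,G} (+1)
site 2, node DHPQ: DPQ={A,C,G} ∩ H={G} → {G} (+0)
site 3, node DQ: D={G} ∪ Q={T} → {G,T} (+1)
site 3, node DPQ: DQ={G,T} ∩ P={T} → {T} (+0)
site 3, node DHPQ: DPQ={T} ∩ H={T} → {T} (+0)
site 4, node DQ: D={A} ∪ Q={T} → {A,T} (+1)
site 4, node DPQ: DQ={A,T} ∪ P={G} → {A,G,T} (+1)
site 4, node DHPQ: DPQ={A,G,T} ∩ H={A} → {A} (+0)
per-site changes: [2, 1, 2, 1, 2]; total = 8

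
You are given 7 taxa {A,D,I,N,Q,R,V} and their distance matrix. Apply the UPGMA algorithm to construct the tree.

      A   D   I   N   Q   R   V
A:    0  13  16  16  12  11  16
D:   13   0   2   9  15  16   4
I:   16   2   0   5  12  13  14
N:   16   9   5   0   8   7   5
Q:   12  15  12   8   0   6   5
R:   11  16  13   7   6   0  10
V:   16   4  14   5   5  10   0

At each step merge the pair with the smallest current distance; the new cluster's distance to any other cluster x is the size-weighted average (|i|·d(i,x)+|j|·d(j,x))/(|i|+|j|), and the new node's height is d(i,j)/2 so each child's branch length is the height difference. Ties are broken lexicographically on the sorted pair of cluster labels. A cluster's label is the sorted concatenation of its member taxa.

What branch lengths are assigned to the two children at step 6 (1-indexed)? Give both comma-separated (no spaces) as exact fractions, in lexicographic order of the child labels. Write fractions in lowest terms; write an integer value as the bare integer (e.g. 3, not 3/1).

7,3/2

step 1: merge (D,I) at d=2; branch lengths D→1, I→1; new cluster DI
  updated: d(A,DI)=29/2, d(DI,N)=7, d(DI,Q)=27/2, d(DI,R)=29/2, d(DI,V)=9
step 2: merge (N,V) at d=5; branch lengths N→5/2, V→5/2; new cluster NV
  updated: d(A,NV)=16, d(DI,NV)=8, d(NV,Q)=13/2, d(NV,R)=17/2
step 3: merge (Q,R) at d=6; branch lengths Q→3, R→3; new cluster QR
  updated: d(A,QR)=23/2, d(DI,QR)=14, d(NV,QR)=15/2
step 4: merge (NV,QR) at d=15/2; branch lengths NV→5/4, QR→3/4; new cluster NQRV
  updated: d(A,NQRV)=55/4, d(DI,NQRV)=11
step 5: merge (DI,NQRV) at d=11; branch lengths DI→9/2, NQRV→7/4; new cluster DINQRV
  updated: d(A,DINQRV)=14
step 6: merge (A,DINQRV) at d=14; branch lengths A→7, DINQRV→3/2; new cluster ADINQRV
final tree: (A:7,((D:1,I:1):9/2,((N:5/2,V:5/2):5/4,(Q:3,R:3):3/4):7/4):3/2)
total length: 119/4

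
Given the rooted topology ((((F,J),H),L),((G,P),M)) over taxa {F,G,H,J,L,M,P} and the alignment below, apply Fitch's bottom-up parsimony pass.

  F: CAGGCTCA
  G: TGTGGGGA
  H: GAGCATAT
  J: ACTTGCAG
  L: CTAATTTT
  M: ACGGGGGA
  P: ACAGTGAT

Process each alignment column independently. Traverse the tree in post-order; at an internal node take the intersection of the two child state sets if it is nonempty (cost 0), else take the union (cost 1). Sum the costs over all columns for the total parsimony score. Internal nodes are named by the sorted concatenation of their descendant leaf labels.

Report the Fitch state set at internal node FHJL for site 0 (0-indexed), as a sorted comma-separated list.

C

FJ@0: {C} ∪ {A} = {A,C} (union, +1)
FHJ@0: {A,C} ∪ {G} = {A,C,G} (union, +1)
FHJL@0: {A,C,G} ∩ {C} = {C} (intersection, +0)
GP@0: {T} ∪ {A} = {A,T} (union, +1)
GMP@0: {A,T} ∩ {A} = {A} (intersection, +0)
FGHJLMP@0: {C} ∪ {A} = {A,C} (union, +1)
FJ@1: {A} ∪ {C} = {A,C} (union, +1)
FHJ@1: {A,C} ∩ {A} = {A} (intersection, +0)
FHJL@1: {A} ∪ {T} = {A,T} (union, +1)
GP@1: {G} ∪ {C} = {C,G} (union, +1)
GMP@1: {C,G} ∩ {C} = {C} (intersection, +0)
FGHJLMP@1: {A,T} ∪ {C} = {A,C,T} (union, +1)
FJ@2: {G} ∪ {T} = {G,T} (union, +1)
FHJ@2: {G,T} ∩ {G} = {G} (intersection, +0)
FHJL@2: {G} ∪ {A} = {A,G} (union, +1)
GP@2: {T} ∪ {A} = {A,T} (union, +1)
GMP@2: {A,T} ∪ {G} = {A,G,T} (union, +1)
FGHJLMP@2: {A,G} ∩ {A,G,T} = {A,G} (intersection, +0)
FJ@3: {G} ∪ {T} = {G,T} (union, +1)
FHJ@3: {G,T} ∪ {C} = {C,G,T} (union, +1)
FHJL@3: {C,G,T} ∪ {A} = {A,C,G,T} (union, +1)
GP@3: {G} ∩ {G} = {G} (intersection, +0)
GMP@3: {G} ∩ {G} = {G} (intersection, +0)
FGHJLMP@3: {A,C,G,T} ∩ {G} = {G} (intersection, +0)
FJ@4: {C} ∪ {G} = {C,G} (union, +1)
FHJ@4: {C,G} ∪ {A} = {A,C,G} (union, +1)
FHJL@4: {A,C,G} ∪ {T} = {A,C,G,T} (union, +1)
GP@4: {G} ∪ {T} = {G,T} (union, +1)
GMP@4: {G,T} ∩ {G} = {G} (intersection, +0)
FGHJLMP@4: {A,C,G,T} ∩ {G} = {G} (intersection, +0)
FJ@5: {T} ∪ {C} = {C,T} (union, +1)
FHJ@5: {C,T} ∩ {T} = {T} (intersection, +0)
FHJL@5: {T} ∩ {T} = {T} (intersection, +0)
GP@5: {G} ∩ {G} = {G} (intersection, +0)
GMP@5: {G} ∩ {G} = {G} (intersection, +0)
FGHJLMP@5: {T} ∪ {G} = {G,T} (union, +1)
FJ@6: {C} ∪ {A} = {A,C} (union, +1)
FHJ@6: {A,C} ∩ {A} = {A} (intersection, +0)
FHJL@6: {A} ∪ {T} = {A,T} (union, +1)
GP@6: {G} ∪ {A} = {A,G} (union, +1)
GMP@6: {A,G} ∩ {G} = {G} (intersection, +0)
FGHJLMP@6: {A,T} ∪ {G} = {A,G,T} (union, +1)
FJ@7: {A} ∪ {G} = {A,G} (union, +1)
FHJ@7: {A,G} ∪ {T} = {A,G,T} (union, +1)
FHJL@7: {A,G,T} ∩ {T} = {T} (intersection, +0)
GP@7: {A} ∪ {T} = {A,T} (union, +1)
GMP@7: {A,T} ∩ {A} = {A} (intersection, +0)
FGHJLMP@7: {T} ∪ {A} = {A,T} (union, +1)
per-site changes: [4, 4, 4, 3, 4, 2, 4, 4]; total = 29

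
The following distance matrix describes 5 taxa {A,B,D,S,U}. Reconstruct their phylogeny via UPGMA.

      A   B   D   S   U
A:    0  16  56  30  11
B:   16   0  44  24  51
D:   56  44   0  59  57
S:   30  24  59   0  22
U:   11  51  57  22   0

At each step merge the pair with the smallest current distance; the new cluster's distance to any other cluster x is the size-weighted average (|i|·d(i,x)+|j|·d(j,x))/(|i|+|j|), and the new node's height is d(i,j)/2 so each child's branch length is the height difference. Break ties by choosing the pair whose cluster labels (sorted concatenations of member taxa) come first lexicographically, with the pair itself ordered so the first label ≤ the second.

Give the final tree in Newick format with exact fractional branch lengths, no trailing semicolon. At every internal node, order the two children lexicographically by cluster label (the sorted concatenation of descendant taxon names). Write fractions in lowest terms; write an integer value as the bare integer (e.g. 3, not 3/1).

(((A:11/2,U:11/2):75/8,(B:12,S:12):23/8):97/8,D:27)

step 1: merge (A,U) at d=11; branch lengths A→11/2, U→11/2; new cluster AU
  updated: d(AU,B)=67/2, d(AU,D)=113/2, d(AU,S)=26
step 2: merge (B,S) at d=24; branch lengths B→12, S→12; new cluster BS
  updated: d(AU,BS)=119/4, d(BS,D)=103/2
step 3: merge (AU,BS) at d=119/4; branch lengths AU→75/8, BS→23/8; new cluster ABSU
  updated: d(ABSU,D)=54
step 4: merge (ABSU,D) at d=54; branch lengths ABSU→97/8, D→27; new cluster ABDSU
final tree: (((A:11/2,U:11/2):75/8,(B:12,S:12):23/8):97/8,D:27)
total length: 691/8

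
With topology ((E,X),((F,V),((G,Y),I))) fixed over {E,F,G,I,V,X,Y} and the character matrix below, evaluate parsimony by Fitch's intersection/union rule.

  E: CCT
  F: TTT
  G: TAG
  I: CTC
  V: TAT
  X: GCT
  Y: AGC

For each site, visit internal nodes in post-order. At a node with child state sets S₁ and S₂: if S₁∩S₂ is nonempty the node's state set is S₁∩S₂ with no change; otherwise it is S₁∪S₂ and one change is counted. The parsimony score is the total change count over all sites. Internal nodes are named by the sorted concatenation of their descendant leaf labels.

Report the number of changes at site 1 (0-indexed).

4

[col 0] EX: children E:{C}, X:{G} ∪→ {C,G}; cost 1
[col 0] FV: children F:{T}, V:{T} ∩→ {T}; cost 0
[col 0] GY: children G:{T}, Y:{A} ∪→ {A,T}; cost 1
[col 0] GIY: children GY:{A,T}, I:{C} ∪→ {A,C,T}; cost 1
[col 0] FGIVY: children FV:{T}, GIY:{A,C,T} ∩→ {T}; cost 0
[col 0] EFGIVXY: children EX:{C,G}, FGIVY:{T} ∪→ {C,G,T}; cost 1
[col 1] EX: children E:{C}, X:{C} ∩→ {C}; cost 0
[col 1] FV: children F:{T}, V:{A} ∪→ {A,T}; cost 1
[col 1] GY: children G:{A}, Y:{G} ∪→ {A,G}; cost 1
[col 1] GIY: children GY:{A,G}, I:{T} ∪→ {A,G,T}; cost 1
[col 1] FGIVY: children FV:{A,T}, GIY:{A,G,T} ∩→ {A,T}; cost 0
[col 1] EFGIVXY: children EX:{C}, FGIVY:{A,T} ∪→ {A,C,T}; cost 1
[col 2] EX: children E:{T}, X:{T} ∩→ {T}; cost 0
[col 2] FV: children F:{T}, V:{T} ∩→ {T}; cost 0
[col 2] GY: children G:{G}, Y:{C} ∪→ {C,G}; cost 1
[col 2] GIY: children GY:{C,G}, I:{C} ∩→ {C}; cost 0
[col 2] FGIVY: children FV:{T}, GIY:{C} ∪→ {C,T}; cost 1
[col 2] EFGIVXY: children EX:{T}, FGIVY:{C,T} ∩→ {T}; cost 0
per-site changes: [4, 4, 2]; total = 10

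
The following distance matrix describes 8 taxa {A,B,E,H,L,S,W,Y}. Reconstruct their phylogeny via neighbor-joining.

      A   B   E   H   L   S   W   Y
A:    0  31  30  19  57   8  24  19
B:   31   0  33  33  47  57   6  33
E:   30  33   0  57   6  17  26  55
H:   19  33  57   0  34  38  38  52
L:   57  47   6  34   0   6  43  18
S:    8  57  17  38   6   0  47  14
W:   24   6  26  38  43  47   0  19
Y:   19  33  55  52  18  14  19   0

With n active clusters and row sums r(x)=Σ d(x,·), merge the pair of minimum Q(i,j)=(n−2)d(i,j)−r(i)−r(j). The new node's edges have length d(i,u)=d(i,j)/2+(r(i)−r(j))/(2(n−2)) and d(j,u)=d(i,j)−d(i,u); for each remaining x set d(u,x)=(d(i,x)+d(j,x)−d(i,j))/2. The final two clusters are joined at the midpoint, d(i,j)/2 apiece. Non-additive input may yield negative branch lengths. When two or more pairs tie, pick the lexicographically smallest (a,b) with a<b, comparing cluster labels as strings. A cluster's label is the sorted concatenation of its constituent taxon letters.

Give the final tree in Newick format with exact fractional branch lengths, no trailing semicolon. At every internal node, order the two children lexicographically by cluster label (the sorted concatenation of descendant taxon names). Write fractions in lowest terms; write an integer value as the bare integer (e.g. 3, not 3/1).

step 1: merge (B,W) at d=6, Q=-407; branch lengths B→73/12, W→-1/12; new cluster BW
  updated: d(A,BW)=49/2, d(BW,E)=53/2, d(BW,H)=65/2, d(BW,L)=42, d(BW,S)=49, d(BW,Y)=23
step 2: merge (E,L) at d=6, Q=-649/2; branch lengths E→117/20, L→3/20; new cluster EL
  updated: d(A,EL)=81/2, d(BW,EL)=125/4, d(EL,H)=85/2, d(EL,S)=17/2, d(EL,Y)=67/2
step 3: merge (EL,S) at d=17/2, Q=-959/4; branch lengths EL→291/32, S→-19/32; new cluster ELS
  updated: d(A,ELS)=20, d(BW,ELS)=287/8, d(ELS,H)=36, d(ELS,Y)=39/2
step 4: merge (ELS,Y) at d=39/2, Q=-1331/8; branch lengths ELS→451/48, Y→485/48; new cluster ELSY
  updated: d(A,ELSY)=39/4, d(BW,ELSY)=315/16, d(ELSY,H)=137/4
step 5: merge (A,H) at d=19, Q=-101; branch lengths A→11/8, H→141/8; new cluster AH
  updated: d(AH,BW)=19, d(AH,ELSY)=25/2
step 6: merge (AH,BW) at d=19, Q=-819/16; branch lengths AH→189/32, BW→419/32; new cluster ABHW
  updated: d(ABHW,ELSY)=211/32
step 7: merge (ABHW,ELSY) at d=211/32; branch lengths ABHW→211/64, ELSY→211/64; new cluster ABEHLSWY
final tree: (((A:11/8,H:141/8):189/32,(B:73/12,W:-1/12):419/32):211/64,(((E:117/20,L:3/20):291/32,S:-19/32):451/48,Y:485/48):211/64)
total length: 2707/32

(((A:11/8,H:141/8):189/32,(B:73/12,W:-1/12):419/32):211/64,(((E:117/20,L:3/20):291/32,S:-19/32):451/48,Y:485/48):211/64)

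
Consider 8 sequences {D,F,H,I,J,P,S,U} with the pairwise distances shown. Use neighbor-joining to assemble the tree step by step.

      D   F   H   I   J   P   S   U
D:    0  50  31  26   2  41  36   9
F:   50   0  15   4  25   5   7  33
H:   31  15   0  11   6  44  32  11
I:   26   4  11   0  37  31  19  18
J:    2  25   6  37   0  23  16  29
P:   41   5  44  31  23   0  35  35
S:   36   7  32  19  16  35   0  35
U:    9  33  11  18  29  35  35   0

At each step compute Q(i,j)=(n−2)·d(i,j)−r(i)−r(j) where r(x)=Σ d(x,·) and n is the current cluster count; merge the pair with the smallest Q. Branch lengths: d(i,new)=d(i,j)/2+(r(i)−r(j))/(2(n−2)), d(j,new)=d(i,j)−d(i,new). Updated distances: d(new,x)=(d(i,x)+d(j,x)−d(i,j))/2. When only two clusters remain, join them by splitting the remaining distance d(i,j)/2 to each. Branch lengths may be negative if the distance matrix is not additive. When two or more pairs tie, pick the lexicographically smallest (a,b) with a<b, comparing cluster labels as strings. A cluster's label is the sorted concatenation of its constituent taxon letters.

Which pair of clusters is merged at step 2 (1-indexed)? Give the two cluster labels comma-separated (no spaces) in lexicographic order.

D,J

1. join F+P (d=5, Q=-323) ⇒ FP; edges |F|=-15/4, |P|=35/4
  updated: d(D,FP)=43, d(FP,H)=27, d(FP,I)=15, d(FP,J)=43/2, d(FP,S)=37/2, d(FP,U)=63/2
2. join D+J (d=2, Q=-497/2) ⇒ DJ; edges |D|=91/20, |J|=-51/20
  updated: d(DJ,FP)=125/4, d(DJ,H)=35/2, d(DJ,I)=61/2, d(DJ,S)=25, d(DJ,U)=18
3. join FP+S (d=37/2, Q=-715/4) ⇒ FPS; edges |FP|=271/32, |S|=321/32
  updated: d(DJ,FPS)=151/8, d(FPS,H)=81/4, d(FPS,I)=31/4, d(FPS,U)=24
4. join FPS+I (d=31/4, Q=-919/8) ⇒ FIPS; edges |FPS|=215/48, |I|=157/48
  updated: d(DJ,FIPS)=333/16, d(FIPS,H)=47/4, d(FIPS,U)=137/8
5. join DJ+U (d=18, Q=-1063/16) ⇒ DJU; edges |DJ|=739/64, |U|=413/64
  updated: d(DJU,FIPS)=319/32, d(DJU,H)=21/4
6. join DJU+FIPS (d=319/32, Q=-863/32) ⇒ DFIJPSU; edges |DJU|=111/64, |FIPS|=527/64
  updated: d(DFIJPSU,H)=225/64
7. join DFIJPSU+H (d=225/64) ⇒ DFHIJPSU; edges |DFIJPSU|=225/128, |H|=225/128
final tree: ((((D:91/20,J:-51/20):739/64,U:413/64):111/64,(((F:-15/4,P:35/4):271/32,S:321/32):215/48,I:157/48):527/64):225/128,H:225/128)
total length: 4143/64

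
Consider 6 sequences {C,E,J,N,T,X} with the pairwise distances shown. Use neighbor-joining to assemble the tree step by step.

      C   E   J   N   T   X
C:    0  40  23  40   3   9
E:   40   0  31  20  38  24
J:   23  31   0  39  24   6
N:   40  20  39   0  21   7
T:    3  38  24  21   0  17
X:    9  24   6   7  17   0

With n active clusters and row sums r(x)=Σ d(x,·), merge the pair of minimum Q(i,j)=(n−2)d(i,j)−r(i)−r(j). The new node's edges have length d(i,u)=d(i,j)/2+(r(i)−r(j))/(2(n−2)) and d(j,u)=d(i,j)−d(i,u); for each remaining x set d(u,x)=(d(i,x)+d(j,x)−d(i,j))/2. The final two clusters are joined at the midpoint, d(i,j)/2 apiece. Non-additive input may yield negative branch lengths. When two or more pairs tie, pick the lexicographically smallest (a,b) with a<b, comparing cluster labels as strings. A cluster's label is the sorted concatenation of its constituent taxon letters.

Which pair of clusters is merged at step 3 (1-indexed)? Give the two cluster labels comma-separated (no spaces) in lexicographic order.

1. join C+T (d=3, Q=-206) ⇒ CT; edges |C|=3, |T|=0
  updated: d(CT,E)=75/2, d(CT,J)=22, d(CT,N)=29, d(CT,X)=23/2
2. join E+N (d=20, Q=-295/2) ⇒ EN; edges |E|=155/12, |N|=85/12
  updated: d(CT,EN)=93/4, d(EN,J)=25, d(EN,X)=11/2
3. join CT+J (d=22, Q=-263/4) ⇒ CJT; edges |CT|=191/16, |J|=161/16
  updated: d(CJT,EN)=105/8, d(CJT,X)=-9/4
4. join CJT+EN (d=105/8, Q=-131/8) ⇒ CEJNT; edges |CJT|=43/16, |EN|=167/16
  updated: d(CEJNT,X)=-79/16
5. join CEJNT+X (d=-79/16) ⇒ CEJNTX; edges |CEJNT|=-79/32, |X|=-79/32
final tree: ((((C:3,T:0):191/16,J:161/16):43/16,(E:155/12,N:85/12):167/16):-79/32,X:-79/32)
total length: 851/16

CT,J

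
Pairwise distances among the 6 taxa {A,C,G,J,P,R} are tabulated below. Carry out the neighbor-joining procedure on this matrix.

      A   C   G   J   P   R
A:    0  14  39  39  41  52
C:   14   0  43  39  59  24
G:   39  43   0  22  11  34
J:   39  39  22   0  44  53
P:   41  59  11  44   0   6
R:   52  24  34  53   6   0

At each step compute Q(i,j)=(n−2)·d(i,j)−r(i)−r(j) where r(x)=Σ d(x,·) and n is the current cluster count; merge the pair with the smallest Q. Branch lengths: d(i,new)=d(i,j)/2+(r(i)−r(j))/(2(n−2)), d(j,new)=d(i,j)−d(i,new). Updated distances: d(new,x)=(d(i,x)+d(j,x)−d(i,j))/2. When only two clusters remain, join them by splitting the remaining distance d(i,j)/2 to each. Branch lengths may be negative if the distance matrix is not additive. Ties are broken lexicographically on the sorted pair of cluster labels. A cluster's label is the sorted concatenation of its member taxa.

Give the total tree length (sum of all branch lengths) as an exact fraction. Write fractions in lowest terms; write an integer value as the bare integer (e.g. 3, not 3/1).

step 1: merge (A,C) at d=14, Q=-308; branch lengths A→31/4, C→25/4; new cluster AC
  updated: d(AC,G)=34, d(AC,J)=32, d(AC,P)=43, d(AC,R)=31
step 2: merge (P,R) at d=6, Q=-210; branch lengths P→-1/3, R→19/3; new cluster PR
  updated: d(AC,PR)=34, d(G,PR)=39/2, d(J,PR)=91/2
step 3: merge (AC,J) at d=32, Q=-271/2; branch lengths AC→129/8, J→127/8; new cluster ACJ
  updated: d(ACJ,G)=12, d(ACJ,PR)=95/4
step 4: merge (ACJ,G) at d=12, Q=-221/4; branch lengths ACJ→65/8, G→31/8; new cluster ACGJ
  updated: d(ACGJ,PR)=125/8
step 5: merge (ACGJ,PR) at d=125/8; branch lengths ACGJ→125/16, PR→125/16; new cluster ACGJPR
final tree: ((((A:31/4,C:25/4):129/8,J:127/8):65/8,G:31/8):125/16,(P:-1/3,R:19/3):125/16)
total length: 637/8

637/8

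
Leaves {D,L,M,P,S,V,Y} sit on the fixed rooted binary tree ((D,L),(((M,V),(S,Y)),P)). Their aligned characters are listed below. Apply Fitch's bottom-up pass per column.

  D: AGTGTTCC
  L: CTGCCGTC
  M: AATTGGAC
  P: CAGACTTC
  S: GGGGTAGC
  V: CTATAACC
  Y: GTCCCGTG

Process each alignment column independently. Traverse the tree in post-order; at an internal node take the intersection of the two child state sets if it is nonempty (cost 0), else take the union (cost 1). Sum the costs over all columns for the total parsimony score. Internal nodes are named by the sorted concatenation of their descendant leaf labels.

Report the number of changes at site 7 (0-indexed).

1

site 0, node DL: D={A} ∪ L={C} → {A,C} (+1)
site 0, node MV: M={A} ∪ V={C} → {A,C} (+1)
site 0, node SY: S={G} ∩ Y={G} → {G} (+0)
site 0, node MSVY: MV={A,C} ∪ SY={G} → {A,C,G} (+1)
site 0, node MPSVY: MSVY={A,C,G} ∩ P={C} → {C} (+0)
site 0, node DLMPSVY: DL={A,C} ∩ MPSVY={C} → {C} (+0)
site 1, node DL: D={G} ∪ L={T} → {G,T} (+1)
site 1, node MV: M={A} ∪ V={T} → {A,T} (+1)
site 1, node SY: S={G} ∪ Y={T} → {G,T} (+1)
site 1, node MSVY: MV={A,T} ∩ SY={G,T} → {T} (+0)
site 1, node MPSVY: MSVY={T} ∪ P={A} → {A,T} (+1)
site 1, node DLMPSVY: DL={G,T} ∩ MPSVY={A,T} → {T} (+0)
site 2, node DL: D={T} ∪ L={G} → {G,T} (+1)
site 2, node MV: M={T} ∪ V={A} → {A,T} (+1)
site 2, node SY: S={G} ∪ Y={C} → {C,G} (+1)
site 2, node MSVY: MV={A,T} ∪ SY={C,G} → {A,C,G,T} (+1)
site 2, node MPSVY: MSVY={A,C,G,T} ∩ P={G} → {G} (+0)
site 2, node DLMPSVY: DL={G,T} ∩ MPSVY={G} → {G} (+0)
site 3, node DL: D={G} ∪ L={C} → {C,G} (+1)
site 3, node MV: M={T} ∩ V={T} → {T} (+0)
site 3, node SY: S={G} ∪ Y={C} → {C,G} (+1)
site 3, node MSVY: MV={T} ∪ SY={C,G} → {C,G,T} (+1)
site 3, node MPSVY: MSVY={C,G,T} ∪ P={A} → {A,C,G,T} (+1)
site 3, node DLMPSVY: DL={C,G} ∩ MPSVY={A,C,G,T} → {C,G} (+0)
site 4, node DL: D={T} ∪ L={C} → {C,T} (+1)
site 4, node MV: M={G} ∪ V={A} → {A,G} (+1)
site 4, node SY: S={T} ∪ Y={C} → {C,T} (+1)
site 4, node MSVY: MV={A,G} ∪ SY={C,T} → {A,C,G,T} (+1)
site 4, node MPSVY: MSVY={A,C,G,T} ∩ P={C} → {C} (+0)
site 4, node DLMPSVY: DL={C,T} ∩ MPSVY={C} → {C} (+0)
site 5, node DL: D={T} ∪ L={G} → {G,T} (+1)
site 5, node MV: M={G} ∪ V={A} → {A,G} (+1)
site 5, node SY: S={A} ∪ Y={G} → {A,G} (+1)
site 5, node MSVY: MV={A,G} ∩ SY={A,G} → {A,G} (+0)
site 5, node MPSVY: MSVY={A,G} ∪ P={T} → {A,G,T} (+1)
site 5, node DLMPSVY: DL={G,T} ∩ MPSVY={A,G,T} → {G,T} (+0)
site 6, node DL: D={C} ∪ L={T} → {C,T} (+1)
site 6, node MV: M={A} ∪ V={C} → {A,C} (+1)
site 6, node SY: S={G} ∪ Y={T} → {G,T} (+1)
site 6, node MSVY: MV={A,C} ∪ SY={G,T} → {A,C,G,T} (+1)
site 6, node MPSVY: MSVY={A,C,G,T} ∩ P={T} → {T} (+0)
site 6, node DLMPSVY: DL={C,T} ∩ MPSVY={T} → {T} (+0)
site 7, node DL: D={C} ∩ L={C} → {C} (+0)
site 7, node MV: M={C} ∩ V={C} → {C} (+0)
site 7, node SY: S={C} ∪ Y={G} → {C,G} (+1)
site 7, node MSVY: MV={C} ∩ SY={C,G} → {C} (+0)
site 7, node MPSVY: MSVY={C} ∩ P={C} → {C} (+0)
site 7, node DLMPSVY: DL={C} ∩ MPSVY={C} → {C} (+0)
per-site changes: [3, 4, 4, 4, 4, 4, 4, 1]; total = 28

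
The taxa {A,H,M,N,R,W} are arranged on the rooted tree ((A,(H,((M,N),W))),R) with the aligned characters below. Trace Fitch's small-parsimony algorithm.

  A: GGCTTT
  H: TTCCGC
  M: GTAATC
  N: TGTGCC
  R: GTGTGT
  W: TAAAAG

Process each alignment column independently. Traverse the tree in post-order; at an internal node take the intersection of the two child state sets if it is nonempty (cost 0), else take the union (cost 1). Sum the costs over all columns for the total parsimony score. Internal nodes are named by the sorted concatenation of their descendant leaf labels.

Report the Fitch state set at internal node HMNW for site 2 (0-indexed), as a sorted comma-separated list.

MN@0: {G} ∪ {T} = {G,T} (union, +1)
MNW@0: {G,T} ∩ {T} = {T} (intersection, +0)
HMNW@0: {T} ∩ {T} = {T} (intersection, +0)
AHMNW@0: {G} ∪ {T} = {G,T} (union, +1)
AHMNRW@0: {G,T} ∩ {G} = {G} (intersection, +0)
MN@1: {T} ∪ {G} = {G,T} (union, +1)
MNW@1: {G,T} ∪ {A} = {A,G,T} (union, +1)
HMNW@1: {T} ∩ {A,G,T} = {T} (intersection, +0)
AHMNW@1: {G} ∪ {T} = {G,T} (union, +1)
AHMNRW@1: {G,T} ∩ {T} = {T} (intersection, +0)
MN@2: {A} ∪ {T} = {A,T} (union, +1)
MNW@2: {A,T} ∩ {A} = {A} (intersection, +0)
HMNW@2: {C} ∪ {A} = {A,C} (union, +1)
AHMNW@2: {C} ∩ {A,C} = {C} (intersection, +0)
AHMNRW@2: {C} ∪ {G} = {C,G} (union, +1)
MN@3: {A} ∪ {G} = {A,G} (union, +1)
MNW@3: {A,G} ∩ {A} = {A} (intersection, +0)
HMNW@3: {C} ∪ {A} = {A,C} (union, +1)
AHMNW@3: {T} ∪ {A,C} = {A,C,T} (union, +1)
AHMNRW@3: {A,C,T} ∩ {T} = {T} (intersection, +0)
MN@4: {T} ∪ {C} = {C,T} (union, +1)
MNW@4: {C,T} ∪ {A} = {A,C,T} (union, +1)
HMNW@4: {G} ∪ {A,C,T} = {A,C,G,T} (union, +1)
AHMNW@4: {T} ∩ {A,C,G,T} = {T} (intersection, +0)
AHMNRW@4: {T} ∪ {G} = {G,T} (union, +1)
MN@5: {C} ∩ {C} = {C} (intersection, +0)
MNW@5: {C} ∪ {G} = {C,G} (union, +1)
HMNW@5: {C} ∩ {C,G} = {C} (intersection, +0)
AHMNW@5: {T} ∪ {C} = {C,T} (union, +1)
AHMNRW@5: {C,T} ∩ {T} = {T} (intersection, +0)
per-site changes: [2, 3, 3, 3, 4, 2]; total = 17

A,C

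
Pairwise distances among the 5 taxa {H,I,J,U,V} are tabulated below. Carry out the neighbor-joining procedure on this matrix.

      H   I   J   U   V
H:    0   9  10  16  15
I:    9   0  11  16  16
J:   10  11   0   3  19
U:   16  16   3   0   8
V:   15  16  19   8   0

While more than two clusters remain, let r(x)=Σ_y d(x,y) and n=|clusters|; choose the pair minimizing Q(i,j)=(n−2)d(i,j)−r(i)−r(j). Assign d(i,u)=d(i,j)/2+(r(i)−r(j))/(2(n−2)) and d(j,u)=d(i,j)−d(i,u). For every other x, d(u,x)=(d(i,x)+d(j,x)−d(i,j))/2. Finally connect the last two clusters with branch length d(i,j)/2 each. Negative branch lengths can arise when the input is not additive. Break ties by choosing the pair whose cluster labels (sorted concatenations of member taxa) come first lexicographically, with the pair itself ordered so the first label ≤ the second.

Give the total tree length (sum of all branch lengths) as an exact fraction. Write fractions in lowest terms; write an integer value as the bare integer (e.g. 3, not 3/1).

217/8

iteration 1: select J,U (d=3, Q=-77); attach at lengths (3/2, 3/2); label the merged cluster JU
  updated: d(H,JU)=23/2, d(I,JU)=12, d(JU,V)=12
iteration 2: select H,I (d=9, Q=-109/2); attach at lengths (33/8, 39/8); label the merged cluster HI
  updated: d(HI,JU)=29/4, d(HI,V)=11
iteration 3: select HI,JU (d=29/4, Q=-121/4); attach at lengths (25/8, 33/8); label the merged cluster HIJU
  updated: d(HIJU,V)=63/8
iteration 4: select HIJU,V (d=63/8); attach at lengths (63/16, 63/16); label the merged cluster HIJUV
final tree: (((H:33/8,I:39/8):25/8,(J:3/2,U:3/2):33/8):63/16,V:63/16)
total length: 217/8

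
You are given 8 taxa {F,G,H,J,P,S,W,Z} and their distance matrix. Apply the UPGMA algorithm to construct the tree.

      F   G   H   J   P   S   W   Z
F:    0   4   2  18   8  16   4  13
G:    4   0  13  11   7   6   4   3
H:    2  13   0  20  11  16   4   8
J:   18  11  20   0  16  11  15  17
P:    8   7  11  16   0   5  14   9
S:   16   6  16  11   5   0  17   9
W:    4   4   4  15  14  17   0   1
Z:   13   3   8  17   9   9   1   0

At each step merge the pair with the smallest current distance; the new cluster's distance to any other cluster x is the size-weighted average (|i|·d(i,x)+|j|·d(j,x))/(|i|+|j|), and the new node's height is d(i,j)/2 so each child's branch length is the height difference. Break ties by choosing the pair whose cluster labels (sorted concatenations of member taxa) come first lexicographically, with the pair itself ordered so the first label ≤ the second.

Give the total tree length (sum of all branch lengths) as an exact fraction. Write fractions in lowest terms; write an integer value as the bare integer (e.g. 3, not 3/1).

1. join W+Z (d=1) ⇒ WZ; edges |W|=1/2, |Z|=1/2
  updated: d(F,WZ)=17/2, d(G,WZ)=7/2, d(H,WZ)=6, d(J,WZ)=16, d(P,WZ)=23/2, d(S,WZ)=13
2. join F+H (d=2) ⇒ FH; edges |F|=1, |H|=1
  updated: d(FH,G)=17/2, d(FH,J)=19, d(FH,P)=19/2, d(FH,S)=16, d(FH,WZ)=29/4
3. join G+WZ (d=7/2) ⇒ GWZ; edges |G|=7/4, |WZ|=5/4
  updated: d(FH,GWZ)=23/3, d(GWZ,J)=43/3, d(GWZ,P)=10, d(GWZ,S)=32/3
4. join P+S (d=5) ⇒ PS; edges |P|=5/2, |S|=5/2
  updated: d(FH,PS)=51/4, d(GWZ,PS)=31/3, d(J,PS)=27/2
5. join FH+GWZ (d=23/3) ⇒ FGHWZ; edges |FH|=17/6, |GWZ|=25/12
  updated: d(FGHWZ,J)=81/5, d(FGHWZ,PS)=113/10
6. join FGHWZ+PS (d=113/10) ⇒ FGHPSWZ; edges |FGHWZ|=109/60, |PS|=63/20
  updated: d(FGHPSWZ,J)=108/7
7. join FGHPSWZ+J (d=108/7) ⇒ FGHJPSWZ; edges |FGHPSWZ|=289/140, |J|=54/7
final tree: ((((F:1,H:1):17/6,(G:7/4,(W:1/2,Z:1/2):5/4):25/12):109/60,(P:5/2,S:5/2):63/20):289/140,J:54/7)
total length: 6439/210

6439/210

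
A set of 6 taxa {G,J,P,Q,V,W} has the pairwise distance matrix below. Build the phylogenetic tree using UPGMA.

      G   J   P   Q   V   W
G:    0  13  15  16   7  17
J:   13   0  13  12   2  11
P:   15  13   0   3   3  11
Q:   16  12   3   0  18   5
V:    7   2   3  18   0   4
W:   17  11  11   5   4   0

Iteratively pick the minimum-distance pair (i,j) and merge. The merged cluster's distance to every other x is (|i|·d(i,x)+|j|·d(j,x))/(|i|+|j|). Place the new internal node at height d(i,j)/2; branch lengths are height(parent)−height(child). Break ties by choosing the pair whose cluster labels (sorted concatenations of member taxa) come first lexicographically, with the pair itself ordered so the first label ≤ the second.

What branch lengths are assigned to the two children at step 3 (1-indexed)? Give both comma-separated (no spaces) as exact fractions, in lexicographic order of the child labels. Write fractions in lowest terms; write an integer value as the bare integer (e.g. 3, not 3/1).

11/4,15/4

1. join J+V (d=2) ⇒ JV; edges |J|=1, |V|=1
  updated: d(G,JV)=10, d(JV,P)=8, d(JV,Q)=15, d(JV,W)=15/2
2. join P+Q (d=3) ⇒ PQ; edges |P|=3/2, |Q|=3/2
  updated: d(G,PQ)=31/2, d(JV,PQ)=23/2, d(PQ,W)=8
3. join JV+W (d=15/2) ⇒ JVW; edges |JV|=11/4, |W|=15/4
  updated: d(G,JVW)=37/3, d(JVW,PQ)=31/3
4. join JVW+PQ (d=31/3) ⇒ JPQVW; edges |JVW|=17/12, |PQ|=11/3
  updated: d(G,JPQVW)=68/5
5. join G+JPQVW (d=68/5) ⇒ GJPQVW; edges |G|=34/5, |JPQVW|=49/30
final tree: (G:34/5,(((J:1,V:1):11/4,W:15/4):17/12,(P:3/2,Q:3/2):11/3):49/30)
total length: 1501/60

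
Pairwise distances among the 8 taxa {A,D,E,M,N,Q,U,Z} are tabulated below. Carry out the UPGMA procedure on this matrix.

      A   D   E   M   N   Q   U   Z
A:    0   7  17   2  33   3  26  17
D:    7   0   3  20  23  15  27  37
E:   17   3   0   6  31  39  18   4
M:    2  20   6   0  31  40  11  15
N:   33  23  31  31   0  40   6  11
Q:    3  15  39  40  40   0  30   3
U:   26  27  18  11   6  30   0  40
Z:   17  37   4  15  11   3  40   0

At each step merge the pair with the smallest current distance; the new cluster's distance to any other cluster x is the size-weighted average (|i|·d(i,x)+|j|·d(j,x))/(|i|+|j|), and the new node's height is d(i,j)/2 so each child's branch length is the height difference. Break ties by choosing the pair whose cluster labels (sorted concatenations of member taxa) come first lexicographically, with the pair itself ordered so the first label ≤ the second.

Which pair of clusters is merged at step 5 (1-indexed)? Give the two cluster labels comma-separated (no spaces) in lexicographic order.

step 1: merge (A,M) at d=2; branch lengths A→1, M→1; new cluster AM
  updated: d(AM,D)=27/2, d(AM,E)=23/2, d(AM,N)=32, d(AM,Q)=43/2, d(AM,U)=37/2, d(AM,Z)=16
step 2: merge (D,E) at d=3; branch lengths D→3/2, E→3/2; new cluster DE
  updated: d(AM,DE)=25/2, d(DE,N)=27, d(DE,Q)=27, d(DE,U)=45/2, d(DE,Z)=41/2
step 3: merge (Q,Z) at d=3; branch lengths Q→3/2, Z→3/2; new cluster QZ
  updated: d(AM,QZ)=75/4, d(DE,QZ)=95/4, d(N,QZ)=51/2, d(QZ,U)=35
step 4: merge (N,U) at d=6; branch lengths N→3, U→3; new cluster NU
  updated: d(AM,NU)=101/4, d(DE,NU)=99/4, d(NU,QZ)=121/4
step 5: merge (AM,DE) at d=25/2; branch lengths AM→21/4, DE→19/4; new cluster ADEM
  updated: d(ADEM,NU)=25, d(ADEM,QZ)=85/4
step 6: merge (ADEM,QZ) at d=85/4; branch lengths ADEM→35/8, QZ→73/8; new cluster ADEMQZ
  updated: d(ADEMQZ,NU)=107/4
step 7: merge (ADEMQZ,NU) at d=107/4; branch lengths ADEMQZ→11/4, NU→83/8; new cluster ADEMNQUZ
final tree: ((((A:1,M:1):21/4,(D:3/2,E:3/2):19/4):35/8,(Q:3/2,Z:3/2):73/8):11/4,(N:3,U:3):83/8)
total length: 405/8

AM,DE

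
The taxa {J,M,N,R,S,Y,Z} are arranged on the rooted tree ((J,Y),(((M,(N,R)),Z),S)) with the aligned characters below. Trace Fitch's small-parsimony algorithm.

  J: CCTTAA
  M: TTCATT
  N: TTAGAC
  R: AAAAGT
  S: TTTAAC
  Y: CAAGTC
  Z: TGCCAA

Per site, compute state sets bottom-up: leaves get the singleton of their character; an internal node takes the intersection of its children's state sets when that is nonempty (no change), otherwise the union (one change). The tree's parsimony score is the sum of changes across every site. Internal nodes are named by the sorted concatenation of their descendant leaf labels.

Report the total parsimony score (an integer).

20

[col 0] JY: children J:{C}, Y:{C} ∩→ {C}; cost 0
[col 0] NR: children N:{T}, R:{A} ∪→ {A,T}; cost 1
[col 0] MNR: children M:{T}, NR:{A,T} ∩→ {T}; cost 0
[col 0] MNRZ: children MNR:{T}, Z:{T} ∩→ {T}; cost 0
[col 0] MNRSZ: children MNRZ:{T}, S:{T} ∩→ {T}; cost 0
[col 0] JMNRSYZ: children JY:{C}, MNRSZ:{T} ∪→ {C,T}; cost 1
[col 1] JY: children J:{C}, Y:{A} ∪→ {A,C}; cost 1
[col 1] NR: children N:{T}, R:{A} ∪→ {A,T}; cost 1
[col 1] MNR: children M:{T}, NR:{A,T} ∩→ {T}; cost 0
[col 1] MNRZ: children MNR:{T}, Z:{G} ∪→ {G,T}; cost 1
[col 1] MNRSZ: children MNRZ:{G,T}, S:{T} ∩→ {T}; cost 0
[col 1] JMNRSYZ: children JY:{A,C}, MNRSZ:{T} ∪→ {A,C,T}; cost 1
[col 2] JY: children J:{T}, Y:{A} ∪→ {A,T}; cost 1
[col 2] NR: children N:{A}, R:{A} ∩→ {A}; cost 0
[col 2] MNR: children M:{C}, NR:{A} ∪→ {A,C}; cost 1
[col 2] MNRZ: children MNR:{A,C}, Z:{C} ∩→ {C}; cost 0
[col 2] MNRSZ: children MNRZ:{C}, S:{T} ∪→ {C,T}; cost 1
[col 2] JMNRSYZ: children JY:{A,T}, MNRSZ:{C,T} ∩→ {T}; cost 0
[col 3] JY: children J:{T}, Y:{G} ∪→ {G,T}; cost 1
[col 3] NR: children N:{G}, R:{A} ∪→ {A,G}; cost 1
[col 3] MNR: children M:{A}, NR:{A,G} ∩→ {A}; cost 0
[col 3] MNRZ: children MNR:{A}, Z:{C} ∪→ {A,C}; cost 1
[col 3] MNRSZ: children MNRZ:{A,C}, S:{A} ∩→ {A}; cost 0
[col 3] JMNRSYZ: children JY:{G,T}, MNRSZ:{A} ∪→ {A,G,T}; cost 1
[col 4] JY: children J:{A}, Y:{T} ∪→ {A,T}; cost 1
[col 4] NR: children N:{A}, R:{G} ∪→ {A,G}; cost 1
[col 4] MNR: children M:{T}, NR:{A,G} ∪→ {A,G,T}; cost 1
[col 4] MNRZ: children MNR:{A,G,T}, Z:{A} ∩→ {A}; cost 0
[col 4] MNRSZ: children MNRZ:{A}, S:{A} ∩→ {A}; cost 0
[col 4] JMNRSYZ: children JY:{A,T}, MNRSZ:{A} ∩→ {A}; cost 0
[col 5] JY: children J:{A}, Y:{C} ∪→ {A,C}; cost 1
[col 5] NR: children N:{C}, R:{T} ∪→ {C,T}; cost 1
[col 5] MNR: children M:{T}, NR:{C,T} ∩→ {T}; cost 0
[col 5] MNRZ: children MNR:{T}, Z:{A} ∪→ {A,T}; cost 1
[col 5] MNRSZ: children MNRZ:{A,T}, S:{C} ∪→ {A,C,T}; cost 1
[col 5] JMNRSYZ: children JY:{A,C}, MNRSZ:{A,C,T} ∩→ {A,C}; cost 0
per-site changes: [2, 4, 3, 4, 3, 4]; total = 20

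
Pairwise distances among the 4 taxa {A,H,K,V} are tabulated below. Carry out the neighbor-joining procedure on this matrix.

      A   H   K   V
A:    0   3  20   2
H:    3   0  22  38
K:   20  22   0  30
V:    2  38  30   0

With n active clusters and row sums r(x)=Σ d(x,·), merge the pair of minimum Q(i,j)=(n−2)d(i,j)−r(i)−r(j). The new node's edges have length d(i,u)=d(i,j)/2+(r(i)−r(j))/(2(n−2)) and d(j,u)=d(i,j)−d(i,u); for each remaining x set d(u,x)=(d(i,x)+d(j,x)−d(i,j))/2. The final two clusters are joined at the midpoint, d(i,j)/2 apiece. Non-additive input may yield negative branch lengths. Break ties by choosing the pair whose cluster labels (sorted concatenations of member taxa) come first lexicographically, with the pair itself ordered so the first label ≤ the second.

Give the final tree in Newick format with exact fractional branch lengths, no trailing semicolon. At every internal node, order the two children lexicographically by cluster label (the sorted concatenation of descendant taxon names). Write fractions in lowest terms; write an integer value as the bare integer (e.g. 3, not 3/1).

step 1: merge (A,V) at d=2, Q=-91; branch lengths A→-41/4, V→49/4; new cluster AV
  updated: d(AV,H)=39/2, d(AV,K)=24
step 2: merge (AV,H) at d=39/2, Q=-131/2; branch lengths AV→43/4, H→35/4; new cluster AHV
  updated: d(AHV,K)=53/4
step 3: merge (AHV,K) at d=53/4; branch lengths AHV→53/8, K→53/8; new cluster AHKV
final tree: (((A:-41/4,V:49/4):43/4,H:35/4):53/8,K:53/8)
total length: 139/4

(((A:-41/4,V:49/4):43/4,H:35/4):53/8,K:53/8)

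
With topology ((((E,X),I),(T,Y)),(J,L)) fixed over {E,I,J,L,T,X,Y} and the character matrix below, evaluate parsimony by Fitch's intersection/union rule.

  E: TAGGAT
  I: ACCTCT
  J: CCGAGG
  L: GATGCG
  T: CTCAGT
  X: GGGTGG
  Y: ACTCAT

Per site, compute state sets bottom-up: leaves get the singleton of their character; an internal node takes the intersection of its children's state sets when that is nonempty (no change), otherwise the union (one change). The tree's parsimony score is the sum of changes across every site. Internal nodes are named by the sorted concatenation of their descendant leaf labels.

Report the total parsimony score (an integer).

EX@0: {T} ∪ {G} = {G,T} (union, +1)
EIX@0: {G,T} ∪ {A} = {A,G,T} (union, +1)
TY@0: {C} ∪ {A} = {A,C} (union, +1)
EITXY@0: {A,G,T} ∩ {A,C} = {A} (intersection, +0)
JL@0: {C} ∪ {G} = {C,G} (union, +1)
EIJLTXY@0: {A} ∪ {C,G} = {A,C,G} (union, +1)
EX@1: {A} ∪ {G} = {A,G} (union, +1)
EIX@1: {A,G} ∪ {C} = {A,C,G} (union, +1)
TY@1: {T} ∪ {C} = {C,T} (union, +1)
EITXY@1: {A,C,G} ∩ {C,T} = {C} (intersection, +0)
JL@1: {C} ∪ {A} = {A,C} (union, +1)
EIJLTXY@1: {C} ∩ {A,C} = {C} (intersection, +0)
EX@2: {G} ∩ {G} = {G} (intersection, +0)
EIX@2: {G} ∪ {C} = {C,G} (union, +1)
TY@2: {C} ∪ {T} = {C,T} (union, +1)
EITXY@2: {C,G} ∩ {C,T} = {C} (intersection, +0)
JL@2: {G} ∪ {T} = {G,T} (union, +1)
EIJLTXY@2: {C} ∪ {G,T} = {C,G,T} (union, +1)
EX@3: {G} ∪ {T} = {G,T} (union, +1)
EIX@3: {G,T} ∩ {T} = {T} (intersection, +0)
TY@3: {A} ∪ {C} = {A,C} (union, +1)
EITXY@3: {T} ∪ {A,C} = {A,C,T} (union, +1)
JL@3: {A} ∪ {G} = {A,G} (union, +1)
EIJLTXY@3: {A,C,T} ∩ {A,G} = {A} (intersection, +0)
EX@4: {A} ∪ {G} = {A,G} (union, +1)
EIX@4: {A,G} ∪ {C} = {A,C,G} (union, +1)
TY@4: {G} ∪ {A} = {A,G} (union, +1)
EITXY@4: {A,C,G} ∩ {A,G} = {A,G} (intersection, +0)
JL@4: {G} ∪ {C} = {C,G} (union, +1)
EIJLTXY@4: {A,G} ∩ {C,G} = {G} (intersection, +0)
EX@5: {T} ∪ {G} = {G,T} (union, +1)
EIX@5: {G,T} ∩ {T} = {T} (intersection, +0)
TY@5: {T} ∩ {T} = {T} (intersection, +0)
EITXY@5: {T} ∩ {T} = {T} (intersection, +0)
JL@5: {G} ∩ {G} = {G} (intersection, +0)
EIJLTXY@5: {T} ∪ {G} = {G,T} (union, +1)
per-site changes: [5, 4, 4, 4, 4, 2]; total = 23

23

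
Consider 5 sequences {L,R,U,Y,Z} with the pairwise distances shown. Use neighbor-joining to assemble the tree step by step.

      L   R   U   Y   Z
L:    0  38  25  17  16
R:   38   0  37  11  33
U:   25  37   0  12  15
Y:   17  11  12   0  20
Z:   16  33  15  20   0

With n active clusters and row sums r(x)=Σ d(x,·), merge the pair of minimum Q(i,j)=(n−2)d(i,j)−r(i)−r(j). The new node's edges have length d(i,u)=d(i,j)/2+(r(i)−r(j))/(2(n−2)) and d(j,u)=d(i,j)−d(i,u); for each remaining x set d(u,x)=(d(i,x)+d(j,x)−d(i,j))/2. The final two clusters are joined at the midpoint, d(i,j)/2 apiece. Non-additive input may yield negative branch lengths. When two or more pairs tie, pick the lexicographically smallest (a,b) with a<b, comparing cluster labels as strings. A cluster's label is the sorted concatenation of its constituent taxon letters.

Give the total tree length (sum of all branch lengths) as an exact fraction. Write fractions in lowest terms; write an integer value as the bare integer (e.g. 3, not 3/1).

197/4

iteration 1: select R,Y (d=11, Q=-146); attach at lengths (46/3, -13/3); label the merged cluster RY
  updated: d(L,RY)=22, d(RY,U)=19, d(RY,Z)=21
iteration 2: select L,Z (d=16, Q=-83); attach at lengths (43/4, 21/4); label the merged cluster LZ
  updated: d(LZ,RY)=27/2, d(LZ,U)=12
iteration 3: select LZ,RY (d=27/2, Q=-89/2); attach at lengths (13/4, 41/4); label the merged cluster LRYZ
  updated: d(LRYZ,U)=35/4
iteration 4: select LRYZ,U (d=35/4); attach at lengths (35/8, 35/8); label the merged cluster LRUYZ
final tree: (((L:43/4,Z:21/4):13/4,(R:46/3,Y:-13/3):41/4):35/8,U:35/8)
total length: 197/4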